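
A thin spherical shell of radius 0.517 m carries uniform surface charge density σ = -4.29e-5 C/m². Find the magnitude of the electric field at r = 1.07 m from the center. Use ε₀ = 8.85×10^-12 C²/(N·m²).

|E| ≈ 1.13e6 N/C

Symmetry ⇒ E = E(r) r̂. Gaussian sphere of radius r = 1.07 m (r > 0.517 m).
The entire shell is enclosed: Q_enc = σ·4πR² = (-4.29e-5)·4π·(0.517)² = -1.441×10^-4 C.
Since E is radial and uniform over the Gaussian sphere, Φ = E·4πr² = Q_enc/ε₀.
E = |Q_enc|/(4πε₀r²) = (1.441×10^-4)/(4π·8.85×10^-12·(1.07)²) = 1.13×10^6 N/C.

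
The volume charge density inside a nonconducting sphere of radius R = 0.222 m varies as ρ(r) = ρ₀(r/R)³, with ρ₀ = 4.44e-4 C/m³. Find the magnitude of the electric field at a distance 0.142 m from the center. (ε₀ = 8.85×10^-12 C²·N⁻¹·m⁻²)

Symmetry ⇒ E = E(r) r̂. Gaussian sphere of radius r = 0.142 m (r < R).
Q_enc = ∫₀^r ρ(r')·4πr'² dr' = (4πρ₀/R³) ∫₀^r r'^5 dr' = 4πρ₀ r^6/(6·R³) = 6.968e-7 C.
Since E is radial and uniform over the Gaussian sphere, Φ = E·4πr² = Q_enc/ε₀.
E = |Q_enc|/(4πε₀r²) = (6.968×10^-7)/(4π·8.85×10^-12·(0.142)²) = 3.11e5 N/C.

E ≈ 3.11×10^5 V/m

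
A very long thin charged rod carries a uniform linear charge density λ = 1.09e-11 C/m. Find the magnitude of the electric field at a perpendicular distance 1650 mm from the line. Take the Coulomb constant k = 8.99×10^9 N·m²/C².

|E| = 0.119 N/C

Choose a coaxial cylinder of radius r = 1650 mm (arbitrary length L) as the Gaussian surface.
Q_enc = λL, so λ_enc = 1.09e-11 C/m.
Applying ∮E·dA = Q_enc/ε₀ with the end caps contributing no flux:
E = 2k|λ_enc|/r = 2(8.99×10^9)(1.09e-11)/(1.65) = 0.119 N/C.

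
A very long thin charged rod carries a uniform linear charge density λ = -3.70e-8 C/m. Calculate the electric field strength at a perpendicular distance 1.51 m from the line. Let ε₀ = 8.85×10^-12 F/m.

|E| ≈ 441 N/C

Choose a coaxial cylinder of radius r = 1.51 m (arbitrary length L) as the Gaussian surface.
Q_enc = λL, so λ_enc = -3.70×10^-8 C/m.
Applying ∮E·dA = Q_enc/ε₀ with the end caps contributing no flux:
E = |λ_enc|/(2πε₀r) = (3.70×10^-8)/(2π·8.85×10^-12·1.51) = 441 N/C.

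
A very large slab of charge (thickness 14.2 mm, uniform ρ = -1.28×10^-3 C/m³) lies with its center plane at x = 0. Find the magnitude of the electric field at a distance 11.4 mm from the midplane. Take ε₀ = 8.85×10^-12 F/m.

The point |x| = 11.4 mm lies outside the slab (half-thickness 0.0071 m). A symmetric pillbox spanning the full slab encloses Q_enc = ρ·d·A.
Flux = 2EA ⇒ E = |ρ|d/(2ε₀), independent of distance outside.
E = (1.28×10^-3)(0.0142)/(2·8.85×10^-12) = 1.03e6 N/C.

E ≈ 1.03e6 V/m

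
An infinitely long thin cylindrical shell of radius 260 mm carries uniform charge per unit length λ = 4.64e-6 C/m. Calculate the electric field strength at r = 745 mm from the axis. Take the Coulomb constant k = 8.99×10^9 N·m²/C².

E = 1.12×10^5 N/C

By cylindrical symmetry E is radial; use a coaxial Gaussian cylinder of radius 745 mm and length L (r > 260 mm).
The full line charge is enclosed: λ_enc = 4.64e-6 C/m.
Gauss's law: E·2πrL = λ_enc L/ε₀.
E = 2k|λ_enc|/r = 2(8.99×10^9)(4.64×10^-6)/(0.745) = 1.12×10^5 N/C.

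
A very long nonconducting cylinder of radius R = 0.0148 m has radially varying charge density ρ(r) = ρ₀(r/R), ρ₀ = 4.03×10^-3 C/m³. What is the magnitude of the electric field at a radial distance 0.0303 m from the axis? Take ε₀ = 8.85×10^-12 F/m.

By cylindrical symmetry E is radial; use a coaxial Gaussian cylinder of radius 0.0303 m and length L (r > R, full charge per length enclosed).
λ_enc = 2π ∫₀^R ρ₀(r'/R)^1 r' dr' = 2πρ₀R²/3 = 1.849×10^-6 C/m.
Applying ∮E·dA = Q_enc/ε₀ with the end caps contributing no flux:
E = |λ_enc|/(2πε₀r) = (1.849e-6)/(2π·8.85×10^-12·0.0303) = 1.10e6 N/C.

E ≈ 1.10×10^6 V/m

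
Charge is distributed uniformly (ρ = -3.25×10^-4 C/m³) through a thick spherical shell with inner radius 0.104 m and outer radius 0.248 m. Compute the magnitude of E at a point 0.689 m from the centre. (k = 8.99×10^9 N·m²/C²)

E = 3.64×10^5 N/C

Take a concentric spherical Gaussian surface of radius r = 0.689 m (r > 0.248 m, enclosing the whole shell).
Q_enc = ρ·(4π/3)(b³ − a³) = (-3.25×10^-4)·(4π/3)·((0.248)³ − (0.104)³) = -1.923e-5 C.
By Gauss's law, ∮E·dA = E·4πr² = Q_enc/ε₀.
E = k|Q_enc|/r² = (8.99×10^9)(1.923×10^-5)/(0.689)² = 3.64×10^5 N/C.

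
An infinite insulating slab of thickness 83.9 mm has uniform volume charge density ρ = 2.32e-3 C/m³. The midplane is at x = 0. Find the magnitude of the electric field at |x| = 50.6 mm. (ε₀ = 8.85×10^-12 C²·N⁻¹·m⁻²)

|E| = 1.10×10^7 N/C

The point |x| = 50.6 mm lies outside the slab (half-thickness 0.04195 m). A symmetric pillbox spanning the full slab encloses Q_enc = ρ·d·A.
Flux = 2EA ⇒ E = |ρ|d/(2ε₀), independent of distance outside.
E = (2.32×10^-3)(0.0839)/(2·8.85×10^-12) = 1.10e7 N/C.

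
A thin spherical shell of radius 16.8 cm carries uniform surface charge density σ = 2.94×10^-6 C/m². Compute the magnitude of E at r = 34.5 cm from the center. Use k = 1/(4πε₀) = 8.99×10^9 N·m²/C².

Take a concentric spherical Gaussian surface of radius r = 34.5 cm (r > 16.8 cm).
The entire shell is enclosed: Q_enc = σ·4πR² = (2.94e-6)·4π·(0.168)² = 1.043e-6 C.
Applying ∮E·dA = Q_enc/ε₀ with Φ = E(4πr²):
E = k|Q_enc|/r² = (8.99×10^9)(1.043×10^-6)/(0.345)² = 7.88×10^4 N/C.

E ≈ 7.88×10^4 V/m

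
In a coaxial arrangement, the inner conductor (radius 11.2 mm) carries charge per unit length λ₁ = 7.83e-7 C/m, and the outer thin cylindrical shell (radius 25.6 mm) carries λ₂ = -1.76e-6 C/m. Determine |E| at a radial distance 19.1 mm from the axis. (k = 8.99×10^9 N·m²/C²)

Choose a coaxial cylinder of radius r = 19.1 mm (arbitrary length L) as the Gaussian surface (between the conductors, 11.2 mm < r < 25.6 mm).
The shell at 25.6 mm lies outside the Gaussian surface, so λ_enc = λ₁ = 7.83×10^-7 C/m.
By Gauss's law (flux through the curved wall only), E·2πrL = λ_enc L/ε₀.
E = 2k|λ_enc|/r = 2(8.99×10^9)(7.83e-7)/(0.0191) = 7.37×10^5 N/C.

7.37e5 N/C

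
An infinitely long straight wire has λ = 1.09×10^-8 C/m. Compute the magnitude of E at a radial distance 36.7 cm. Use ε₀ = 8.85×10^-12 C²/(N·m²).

534 N/C

Choose a coaxial cylinder of radius r = 36.7 cm (arbitrary length L) as the Gaussian surface.
Q_enc = λL, so λ_enc = 1.09e-8 C/m.
Applying ∮E·dA = Q_enc/ε₀ with the end caps contributing no flux:
E = |λ_enc|/(2πε₀r) = (1.09×10^-8)/(2π·8.85×10^-12·0.367) = 534 N/C.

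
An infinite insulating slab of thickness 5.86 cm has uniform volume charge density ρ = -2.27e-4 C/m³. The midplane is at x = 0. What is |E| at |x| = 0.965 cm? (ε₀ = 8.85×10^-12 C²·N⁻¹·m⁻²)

By symmetry E is perpendicular to the slab. A Gaussian pillbox from −0.965 cm to +0.965 cm (face area A) lies entirely within the slab.
Q_enc = ρ·(2x)·A and flux = 2EA, so 2EA = 2ρxA/ε₀ ⇒ E = |ρ|x/ε₀.
E = (2.27e-4)(0.00965)/(8.85×10^-12) = 2.48×10^5 N/C.

|E| = 2.48×10^5 N/C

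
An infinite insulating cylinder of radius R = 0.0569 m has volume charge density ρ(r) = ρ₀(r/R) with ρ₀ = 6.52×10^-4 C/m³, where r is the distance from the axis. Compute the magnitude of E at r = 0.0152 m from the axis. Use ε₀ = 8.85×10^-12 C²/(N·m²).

Choose a coaxial cylinder of radius r = 0.0152 m (arbitrary length L) as the Gaussian surface (r < R).
λ_enc = ∫₀^r ρ(r')·2πr' dr' = (2πρ₀/R)·r^3/3 = 8.428e-8 C/m.
Gauss's law: E·2πrL = λ_enc L/ε₀.
E = |λ_enc|/(2πε₀r) = (8.428×10^-8)/(2π·8.85×10^-12·0.0152) = 9.97e4 N/C.

|E| ≈ 9.97×10^4 N/C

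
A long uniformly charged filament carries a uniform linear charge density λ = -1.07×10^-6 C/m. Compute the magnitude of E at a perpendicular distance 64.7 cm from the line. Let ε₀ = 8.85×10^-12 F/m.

Choose a coaxial cylinder of radius r = 64.7 cm (arbitrary length L) as the Gaussian surface.
Q_enc = λL, so λ_enc = -1.07e-6 C/m.
Since E is radial and uniform over the curved surface, Φ = E·2πrL = Q_enc/ε₀ = λ_enc L/ε₀.
E = |λ_enc|/(2πε₀r) = (1.07e-6)/(2π·8.85×10^-12·0.647) = 2.97×10^4 N/C.

E ≈ 2.97×10^4 N/C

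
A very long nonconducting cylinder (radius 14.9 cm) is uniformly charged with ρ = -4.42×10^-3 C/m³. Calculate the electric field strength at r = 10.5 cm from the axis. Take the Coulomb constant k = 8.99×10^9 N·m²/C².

Coaxial Gaussian cylinder, radius r = 10.5 cm, length L (r < R).
Enclosed charge per unit length: λ_enc = ρ·πr² = (-4.42×10^-3)π(0.105)² = -1.531×10^-4 C/m.
Applying ∮E·dA = Q_enc/ε₀ with the end caps contributing no flux:
E = 2k|λ_enc|/r = 2(8.99×10^9)(1.531×10^-4)/(0.105) = 2.62e7 N/C.

2.62e7 N/C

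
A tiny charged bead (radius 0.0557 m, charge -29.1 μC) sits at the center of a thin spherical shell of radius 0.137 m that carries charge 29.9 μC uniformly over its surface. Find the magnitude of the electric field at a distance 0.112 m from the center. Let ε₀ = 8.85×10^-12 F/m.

E = 2.09×10^7 V/m

Use a concentric Gaussian sphere at r = 0.112 m (between the bodies, 0.0557 m < r < 0.137 m).
Only the inner charge is enclosed; the outer shell contributes nothing inside itself. Q_enc = -29.1 μC = -2.91×10^-5 C.
Applying ∮E·dA = Q_enc/ε₀ with Φ = E(4πr²):
E = |Q_enc|/(4πε₀r²) = (2.91×10^-5)/(4π·8.85×10^-12·(0.112)²) = 2.09×10^7 N/C.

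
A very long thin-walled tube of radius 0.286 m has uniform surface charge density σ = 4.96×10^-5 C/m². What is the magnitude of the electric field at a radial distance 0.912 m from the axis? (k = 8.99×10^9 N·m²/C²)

By cylindrical symmetry E is radial; use a coaxial Gaussian cylinder of radius 0.912 m and length L (r > 0.286 m).
The whole shell is enclosed: λ_enc = σ·2πR = (4.96×10^-5)·2π·(0.286) = 8.913×10^-5 C/m.
Applying ∮E·dA = Q_enc/ε₀ with the end caps contributing no flux:
E = 2k|λ_enc|/r = 2(8.99×10^9)(8.913×10^-5)/(0.912) = 1.76e6 N/C.

|E| ≈ 1.76×10^6 V/m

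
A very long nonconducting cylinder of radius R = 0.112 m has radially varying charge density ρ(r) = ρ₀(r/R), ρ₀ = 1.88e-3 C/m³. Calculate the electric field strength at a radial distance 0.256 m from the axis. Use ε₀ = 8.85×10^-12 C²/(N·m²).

Coaxial Gaussian cylinder, radius r = 0.256 m, length L (r > R, full charge per length enclosed).
λ_enc = 2π ∫₀^R ρ₀(r'/R)^1 r' dr' = 2πρ₀R²/3 = 4.939×10^-5 C/m.
Since E is radial and uniform over the curved surface, Φ = E·2πrL = Q_enc/ε₀ = λ_enc L/ε₀.
E = |λ_enc|/(2πε₀r) = (4.939×10^-5)/(2π·8.85×10^-12·0.256) = 3.47e6 N/C.

E = 3.47×10^6 V/m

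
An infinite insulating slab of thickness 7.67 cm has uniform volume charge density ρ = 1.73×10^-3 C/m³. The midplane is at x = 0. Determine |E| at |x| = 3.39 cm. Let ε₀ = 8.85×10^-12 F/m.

By symmetry E is perpendicular to the slab. A Gaussian pillbox from −3.39 cm to +3.39 cm (face area A) lies entirely within the slab.
Q_enc = ρ·(2x)·A and flux = 2EA, so 2EA = 2ρxA/ε₀ ⇒ E = |ρ|x/ε₀.
E = (1.73e-3)(0.0339)/(8.85×10^-12) = 6.63×10^6 N/C.

6.63×10^6 N/C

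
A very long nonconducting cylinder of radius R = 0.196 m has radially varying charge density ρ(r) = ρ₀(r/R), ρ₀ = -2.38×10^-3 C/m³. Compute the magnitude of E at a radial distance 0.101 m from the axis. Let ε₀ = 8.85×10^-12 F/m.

E = 4.67×10^6 N/C

By cylindrical symmetry E is radial; use a coaxial Gaussian cylinder of radius 0.101 m and length L (r < R).
λ_enc = ∫₀^r ρ(r')·2πr' dr' = (2πρ₀/R)·r^3/3 = -2.62e-5 C/m.
Gauss's law: E·2πrL = λ_enc L/ε₀.
E = |λ_enc|/(2πε₀r) = (2.62×10^-5)/(2π·8.85×10^-12·0.101) = 4.67e6 N/C.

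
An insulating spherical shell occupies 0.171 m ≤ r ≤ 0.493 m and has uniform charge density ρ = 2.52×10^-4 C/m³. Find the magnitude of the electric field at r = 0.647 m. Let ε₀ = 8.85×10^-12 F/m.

Use a concentric Gaussian sphere at r = 0.647 m (r > 0.493 m, enclosing the whole shell).
Q_enc = ρ·(4π/3)(b³ − a³) = (2.52×10^-4)·(4π/3)·((0.493)³ − (0.171)³) = 1.212×10^-4 C.
By Gauss's law, ∮E·dA = E·4πr² = Q_enc/ε₀.
E = |Q_enc|/(4πε₀r²) = (1.212×10^-4)/(4π·8.85×10^-12·(0.647)²) = 2.60×10^6 N/C.

E ≈ 2.60e6 N/C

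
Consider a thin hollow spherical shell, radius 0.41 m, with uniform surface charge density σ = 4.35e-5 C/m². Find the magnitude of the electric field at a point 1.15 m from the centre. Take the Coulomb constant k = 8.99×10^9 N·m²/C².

|E| = 6.25×10^5 N/C

Take a concentric spherical Gaussian surface of radius r = 1.15 m (r > 0.41 m).
The entire shell is enclosed: Q_enc = σ·4πR² = (4.35×10^-5)·4π·(0.41)² = 9.189×10^-5 C.
By Gauss's law, ∮E·dA = E·4πr² = Q_enc/ε₀.
E = k|Q_enc|/r² = (8.99×10^9)(9.189e-5)/(1.15)² = 6.25e5 N/C.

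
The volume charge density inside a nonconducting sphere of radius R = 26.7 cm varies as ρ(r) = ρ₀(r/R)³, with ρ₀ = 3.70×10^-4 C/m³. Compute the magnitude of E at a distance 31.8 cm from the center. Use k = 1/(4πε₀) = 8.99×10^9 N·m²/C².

E = 1.31×10^6 N/C

By spherical symmetry E is radial; choose a Gaussian sphere of radius r = 31.8 cm (r > R, all charge enclosed).
Q_enc = 4π ∫₀^R ρ₀(r'/R)^3 r'² dr' = 4πρ₀R³/6 = 1.475×10^-5 C.
Gauss's law: E·4πr² = Q_enc/ε₀.
E = k|Q_enc|/r² = (8.99×10^9)(1.475×10^-5)/(0.318)² = 1.31×10^6 N/C.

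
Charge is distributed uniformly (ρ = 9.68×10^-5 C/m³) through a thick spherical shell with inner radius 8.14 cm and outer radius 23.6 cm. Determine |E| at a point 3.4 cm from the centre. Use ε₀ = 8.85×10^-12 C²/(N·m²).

|E| = 0 N/C

Take a concentric spherical Gaussian surface of radius r = 3.4 cm (r < 8.14 cm, inside the empty cavity).
Q_enc = 0 (all charge lies at larger r); Gauss's law gives E = 0.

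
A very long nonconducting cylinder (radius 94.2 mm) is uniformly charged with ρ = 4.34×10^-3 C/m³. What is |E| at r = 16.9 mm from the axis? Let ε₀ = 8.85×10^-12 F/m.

E ≈ 4.14×10^6 N/C

Coaxial Gaussian cylinder, radius r = 16.9 mm, length L (r < R).
Charge inside radius r per length L is ρ·πr²·L, so λ_enc = ρπr² = 3.894e-6 C/m.
By Gauss's law (flux through the curved wall only), E·2πrL = λ_enc L/ε₀.
E = |λ_enc|/(2πε₀r) = (3.894e-6)/(2π·8.85×10^-12·0.0169) = 4.14e6 N/C.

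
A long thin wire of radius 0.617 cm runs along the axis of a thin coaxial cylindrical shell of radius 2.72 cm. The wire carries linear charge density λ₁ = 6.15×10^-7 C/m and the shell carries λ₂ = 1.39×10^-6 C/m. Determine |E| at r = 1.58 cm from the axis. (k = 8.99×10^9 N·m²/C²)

|E| = 7.00×10^5 V/m

Coaxial Gaussian cylinder, radius r = 1.58 cm, length L (between the conductors, 0.617 cm < r < 2.72 cm).
The shell at 2.72 cm lies outside the Gaussian surface, so λ_enc = λ₁ = 6.15×10^-7 C/m.
Applying ∮E·dA = Q_enc/ε₀ with the end caps contributing no flux:
E = 2k|λ_enc|/r = 2(8.99×10^9)(6.15×10^-7)/(0.0158) = 7.00×10^5 N/C.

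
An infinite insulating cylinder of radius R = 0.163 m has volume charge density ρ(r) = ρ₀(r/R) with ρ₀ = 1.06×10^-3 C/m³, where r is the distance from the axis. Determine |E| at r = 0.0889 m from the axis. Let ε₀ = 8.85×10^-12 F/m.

|E| ≈ 1.94e6 N/C

Coaxial Gaussian cylinder, radius r = 0.0889 m, length L (r < R).
Integrating ρ over the cross-section to radius r: λ_enc = (2πρ₀/R) ∫₀^r r'^2 dr' = 2πρ₀ r^3/(3·R) = 9.569e-6 C/m.
Since E is radial and uniform over the curved surface, Φ = E·2πrL = Q_enc/ε₀ = λ_enc L/ε₀.
E = |λ_enc|/(2πε₀r) = (9.569×10^-6)/(2π·8.85×10^-12·0.0889) = 1.94×10^6 N/C.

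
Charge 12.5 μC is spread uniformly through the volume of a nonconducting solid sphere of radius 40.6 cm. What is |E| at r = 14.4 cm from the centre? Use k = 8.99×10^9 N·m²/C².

|E| = 2.42e5 N/C

Symmetry ⇒ E = E(r) r̂. Gaussian sphere of radius r = 14.4 cm (r < R).
For a uniform sphere the enclosed fraction is (r/R)³, so Q_enc = (12.5 μC)(0.144/0.406)³ = 5.577e-7 C.
Gauss's law: E·4πr² = Q_enc/ε₀.
E = k|Q_enc|/r² = (8.99×10^9)(5.577×10^-7)/(0.144)² = 2.42×10^5 N/C.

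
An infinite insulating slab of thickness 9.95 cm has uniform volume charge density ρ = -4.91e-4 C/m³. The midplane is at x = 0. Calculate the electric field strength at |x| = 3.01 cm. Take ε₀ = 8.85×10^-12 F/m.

1.67e6 V/m

By symmetry E is perpendicular to the slab. A Gaussian pillbox from −3.01 cm to +3.01 cm (face area A) lies entirely within the slab.
Q_enc = ρ·(2x)·A and flux = 2EA, so 2EA = 2ρxA/ε₀ ⇒ E = |ρ|x/ε₀.
E = (4.91×10^-4)(0.0301)/(8.85×10^-12) = 1.67×10^6 N/C.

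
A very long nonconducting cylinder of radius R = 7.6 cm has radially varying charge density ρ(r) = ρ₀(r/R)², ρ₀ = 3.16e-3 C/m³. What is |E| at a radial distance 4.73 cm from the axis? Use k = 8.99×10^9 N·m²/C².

E = 1.64e6 N/C

Take a coaxial cylindrical Gaussian surface of radius r = 4.73 cm and length L (r < R).
λ_enc = ∫₀^r ρ(r')·2πr' dr' = (2πρ₀/R²)·r^4/4 = 4.302e-6 C/m.
Gauss's law: E·2πrL = λ_enc L/ε₀.
E = 2k|λ_enc|/r = 2(8.99×10^9)(4.302×10^-6)/(0.0473) = 1.64e6 N/C.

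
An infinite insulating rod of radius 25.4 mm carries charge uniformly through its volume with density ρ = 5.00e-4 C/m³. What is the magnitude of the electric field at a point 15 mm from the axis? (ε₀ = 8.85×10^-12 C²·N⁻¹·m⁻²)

E ≈ 4.24e5 N/C

Coaxial Gaussian cylinder, radius r = 15 mm, length L (r < R).
Enclosed charge per unit length: λ_enc = ρ·πr² = (5.00×10^-4)π(0.015)² = 3.534e-7 C/m.
Gauss's law: E·2πrL = λ_enc L/ε₀.
E = |λ_enc|/(2πε₀r) = (3.534×10^-7)/(2π·8.85×10^-12·0.015) = 4.24×10^5 N/C.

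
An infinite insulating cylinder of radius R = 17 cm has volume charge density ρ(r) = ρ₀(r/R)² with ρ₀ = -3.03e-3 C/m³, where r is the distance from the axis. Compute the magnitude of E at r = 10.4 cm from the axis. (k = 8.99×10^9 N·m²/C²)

|E| ≈ 3.33×10^6 V/m

Choose a coaxial cylinder of radius r = 10.4 cm (arbitrary length L) as the Gaussian surface (r < R).
λ_enc = ∫₀^r ρ(r')·2πr' dr' = (2πρ₀/R²)·r^4/4 = -1.927×10^-5 C/m.
Since E is radial and uniform over the curved surface, Φ = E·2πrL = Q_enc/ε₀ = λ_enc L/ε₀.
E = 2k|λ_enc|/r = 2(8.99×10^9)(1.927e-5)/(0.104) = 3.33e6 N/C.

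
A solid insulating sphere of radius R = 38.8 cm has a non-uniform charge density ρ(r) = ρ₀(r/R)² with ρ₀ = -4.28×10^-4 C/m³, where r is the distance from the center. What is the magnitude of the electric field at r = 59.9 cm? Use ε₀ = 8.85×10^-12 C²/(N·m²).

|E| = 1.57×10^6 N/C

By spherical symmetry E is radial; choose a Gaussian sphere of radius r = 59.9 cm (r > R, all charge enclosed).
Q_enc = 4π ∫₀^R ρ₀(r'/R)^2 r'² dr' = 4πρ₀R³/5 = -6.283e-5 C.
By Gauss's law, ∮E·dA = E·4πr² = Q_enc/ε₀.
E = |Q_enc|/(4πε₀r²) = (6.283e-5)/(4π·8.85×10^-12·(0.599)²) = 1.57×10^6 N/C.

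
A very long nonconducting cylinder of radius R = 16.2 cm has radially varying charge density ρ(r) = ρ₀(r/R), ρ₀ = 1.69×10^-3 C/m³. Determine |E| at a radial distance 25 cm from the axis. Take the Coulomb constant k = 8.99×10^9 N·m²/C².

|E| ≈ 6.68×10^6 N/C

By cylindrical symmetry E is radial; use a coaxial Gaussian cylinder of radius 25 cm and length L (r > R, full charge per length enclosed).
λ_enc = 2π ∫₀^R ρ₀(r'/R)^1 r' dr' = 2πρ₀R²/3 = 9.289e-5 C/m.
Applying ∮E·dA = Q_enc/ε₀ with the end caps contributing no flux:
E = 2k|λ_enc|/r = 2(8.99×10^9)(9.289×10^-5)/(0.25) = 6.68×10^6 N/C.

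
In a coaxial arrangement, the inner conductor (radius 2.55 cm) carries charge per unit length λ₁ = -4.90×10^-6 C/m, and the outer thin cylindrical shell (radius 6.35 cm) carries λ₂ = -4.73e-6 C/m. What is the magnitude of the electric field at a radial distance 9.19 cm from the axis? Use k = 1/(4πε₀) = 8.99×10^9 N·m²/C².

Coaxial Gaussian cylinder, radius r = 9.19 cm, length L (r > 6.35 cm, enclosing both).
λ_enc = λ₁ + λ₂ = (-4.90×10^-6) + (-4.73×10^-6) = -9.63×10^-6 C/m.
Gauss's law: E·2πrL = λ_enc L/ε₀.
E = 2k|λ_enc|/r = 2(8.99×10^9)(9.63×10^-6)/(0.0919) = 1.88e6 N/C.

E = 1.88e6 N/C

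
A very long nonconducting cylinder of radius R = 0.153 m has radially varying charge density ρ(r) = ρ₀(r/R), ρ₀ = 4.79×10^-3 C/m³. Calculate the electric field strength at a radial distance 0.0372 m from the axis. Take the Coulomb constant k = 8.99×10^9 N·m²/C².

Coaxial Gaussian cylinder, radius r = 0.0372 m, length L (r < R).
λ_enc = ∫₀^r ρ(r')·2πr' dr' = (2πρ₀/R)·r^3/3 = 3.375e-6 C/m.
Applying ∮E·dA = Q_enc/ε₀ with the end caps contributing no flux:
E = 2k|λ_enc|/r = 2(8.99×10^9)(3.375e-6)/(0.0372) = 1.63×10^6 N/C.

E ≈ 1.63×10^6 N/C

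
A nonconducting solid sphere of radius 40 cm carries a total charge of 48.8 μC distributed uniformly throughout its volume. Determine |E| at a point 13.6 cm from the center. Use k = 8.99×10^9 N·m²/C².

E = 9.32e5 N/C

Symmetry ⇒ E = E(r) r̂. Gaussian sphere of radius r = 13.6 cm (r < R).
Only the charge within r is enclosed: Q_enc = Q·(r/R)³ = (48.8 μC)·(13.6 cm/40 cm)³ = 1.918×10^-6 C.
By Gauss's law, ∮E·dA = E·4πr² = Q_enc/ε₀.
E = k|Q_enc|/r² = (8.99×10^9)(1.918×10^-6)/(0.136)² = 9.32×10^5 N/C.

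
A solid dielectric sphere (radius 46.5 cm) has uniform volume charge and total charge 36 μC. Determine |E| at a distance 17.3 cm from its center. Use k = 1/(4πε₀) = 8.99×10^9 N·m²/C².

|E| ≈ 5.57×10^5 V/m

By spherical symmetry E is radial; choose a Gaussian sphere of radius r = 17.3 cm (r < R).
Only the charge within r is enclosed: Q_enc = Q·(r/R)³ = (36 μC)·(17.3 cm/46.5 cm)³ = 1.854×10^-6 C.
Gauss's law: E·4πr² = Q_enc/ε₀.
E = k|Q_enc|/r² = (8.99×10^9)(1.854×10^-6)/(0.173)² = 5.57e5 N/C.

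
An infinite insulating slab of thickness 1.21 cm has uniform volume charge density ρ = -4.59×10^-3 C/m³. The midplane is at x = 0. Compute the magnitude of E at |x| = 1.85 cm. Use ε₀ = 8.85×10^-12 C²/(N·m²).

The point |x| = 1.85 cm lies outside the slab (half-thickness 0.00605 m). A symmetric pillbox spanning the full slab encloses Q_enc = ρ·d·A.
Flux = 2EA ⇒ E = |ρ|d/(2ε₀), independent of distance outside.
E = (4.59e-3)(0.0121)/(2·8.85×10^-12) = 3.14×10^6 N/C.

|E| ≈ 3.14e6 V/m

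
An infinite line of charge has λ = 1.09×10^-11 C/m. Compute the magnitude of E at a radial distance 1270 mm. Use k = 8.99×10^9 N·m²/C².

|E| = 0.154 N/C

Choose a coaxial cylinder of radius r = 1270 mm (arbitrary length L) as the Gaussian surface.
Q_enc = λL, so λ_enc = 1.09e-11 C/m.
Applying ∮E·dA = Q_enc/ε₀ with the end caps contributing no flux:
E = 2k|λ_enc|/r = 2(8.99×10^9)(1.09e-11)/(1.27) = 0.154 N/C.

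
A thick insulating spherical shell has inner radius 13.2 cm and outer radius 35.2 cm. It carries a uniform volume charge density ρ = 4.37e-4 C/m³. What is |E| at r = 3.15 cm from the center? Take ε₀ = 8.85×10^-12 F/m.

E = 0

Take a concentric spherical Gaussian surface of radius r = 3.15 cm (r < 13.2 cm, inside the empty cavity).
No charge is enclosed, so by Gauss's law E·4πr² = 0 ⇒ E = 0.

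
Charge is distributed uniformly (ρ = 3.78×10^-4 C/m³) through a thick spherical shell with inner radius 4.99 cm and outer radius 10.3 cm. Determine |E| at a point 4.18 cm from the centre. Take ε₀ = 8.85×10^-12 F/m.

E = 0

By spherical symmetry E is radial; choose a Gaussian sphere of radius r = 4.18 cm (r < 4.99 cm, inside the empty cavity).
No charge is enclosed, so by Gauss's law E·4πr² = 0 ⇒ E = 0.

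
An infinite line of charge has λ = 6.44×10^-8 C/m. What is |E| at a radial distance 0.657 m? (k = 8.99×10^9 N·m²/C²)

|E| ≈ 1.76×10^3 N/C

Choose a coaxial cylinder of radius r = 0.657 m (arbitrary length L) as the Gaussian surface.
Q_enc = λL, so λ_enc = 6.44×10^-8 C/m.
Applying ∮E·dA = Q_enc/ε₀ with the end caps contributing no flux:
E = 2k|λ_enc|/r = 2(8.99×10^9)(6.44e-8)/(0.657) = 1.76e3 N/C.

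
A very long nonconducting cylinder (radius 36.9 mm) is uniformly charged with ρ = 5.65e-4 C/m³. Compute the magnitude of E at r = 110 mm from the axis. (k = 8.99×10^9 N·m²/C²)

Take a coaxial cylindrical Gaussian surface of radius r = 110 mm and length L (r > 36.9 mm, full cross-section enclosed).
λ_enc = ρ·πR² = (5.65×10^-4)π(0.0369)² = 2.417e-6 C/m.
By Gauss's law (flux through the curved wall only), E·2πrL = λ_enc L/ε₀.
E = 2k|λ_enc|/r = 2(8.99×10^9)(2.417×10^-6)/(0.11) = 3.95×10^5 N/C.

3.95×10^5 V/m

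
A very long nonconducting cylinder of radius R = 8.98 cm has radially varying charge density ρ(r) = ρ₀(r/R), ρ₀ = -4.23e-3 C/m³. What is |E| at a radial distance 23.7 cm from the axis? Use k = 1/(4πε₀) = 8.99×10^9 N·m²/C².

E = 5.42×10^6 V/m

By cylindrical symmetry E is radial; use a coaxial Gaussian cylinder of radius 23.7 cm and length L (r > R, full charge per length enclosed).
λ_enc = 2π ∫₀^R ρ₀(r'/R)^1 r' dr' = 2πρ₀R²/3 = -7.144e-5 C/m.
By Gauss's law (flux through the curved wall only), E·2πrL = λ_enc L/ε₀.
E = 2k|λ_enc|/r = 2(8.99×10^9)(7.144×10^-5)/(0.237) = 5.42×10^6 N/C.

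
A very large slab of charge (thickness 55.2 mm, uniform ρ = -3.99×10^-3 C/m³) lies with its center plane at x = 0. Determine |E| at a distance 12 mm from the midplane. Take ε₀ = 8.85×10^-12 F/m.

5.41×10^6 N/C

By symmetry E is perpendicular to the slab. A Gaussian pillbox from −12 mm to +12 mm (face area A) lies entirely within the slab.
Q_enc = ρ·(2x)·A and flux = 2EA, so 2EA = 2ρxA/ε₀ ⇒ E = |ρ|x/ε₀.
E = (3.99×10^-3)(0.012)/(8.85×10^-12) = 5.41×10^6 N/C.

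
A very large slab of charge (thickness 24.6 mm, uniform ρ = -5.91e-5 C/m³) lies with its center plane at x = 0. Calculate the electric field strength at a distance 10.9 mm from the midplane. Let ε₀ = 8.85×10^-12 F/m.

|E| ≈ 7.28×10^4 V/m

By symmetry E is perpendicular to the slab. A Gaussian pillbox from −10.9 mm to +10.9 mm (face area A) lies entirely within the slab.
Q_enc = ρ·(2x)·A and flux = 2EA, so 2EA = 2ρxA/ε₀ ⇒ E = |ρ|x/ε₀.
E = (5.91×10^-5)(0.0109)/(8.85×10^-12) = 7.28×10^4 N/C.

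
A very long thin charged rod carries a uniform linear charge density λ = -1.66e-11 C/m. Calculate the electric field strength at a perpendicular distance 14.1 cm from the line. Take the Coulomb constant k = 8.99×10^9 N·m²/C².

E = 2.12 N/C

Coaxial Gaussian cylinder, radius r = 14.1 cm, length L.
Q_enc = λL, so λ_enc = -1.66×10^-11 C/m.
By Gauss's law (flux through the curved wall only), E·2πrL = λ_enc L/ε₀.
E = 2k|λ_enc|/r = 2(8.99×10^9)(1.66×10^-11)/(0.141) = 2.12 N/C.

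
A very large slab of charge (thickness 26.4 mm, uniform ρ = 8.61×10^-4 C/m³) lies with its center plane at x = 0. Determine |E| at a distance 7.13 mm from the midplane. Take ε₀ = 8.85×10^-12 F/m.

By symmetry E is perpendicular to the slab. A Gaussian pillbox from −7.13 mm to +7.13 mm (face area A) lies entirely within the slab.
Q_enc = ρ·(2x)·A and flux = 2EA, so 2EA = 2ρxA/ε₀ ⇒ E = |ρ|x/ε₀.
E = (8.61×10^-4)(0.00713)/(8.85×10^-12) = 6.94e5 N/C.

E ≈ 6.94e5 V/m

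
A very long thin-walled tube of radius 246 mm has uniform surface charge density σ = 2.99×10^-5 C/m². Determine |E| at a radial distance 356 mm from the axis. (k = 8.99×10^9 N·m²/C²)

E ≈ 2.33e6 V/m

Choose a coaxial cylinder of radius r = 356 mm (arbitrary length L) as the Gaussian surface (r > 246 mm).
The whole shell is enclosed: λ_enc = σ·2πR = (2.99×10^-5)·2π·(0.246) = 4.622×10^-5 C/m.
Gauss's law: E·2πrL = λ_enc L/ε₀.
E = 2k|λ_enc|/r = 2(8.99×10^9)(4.622×10^-5)/(0.356) = 2.33×10^6 N/C.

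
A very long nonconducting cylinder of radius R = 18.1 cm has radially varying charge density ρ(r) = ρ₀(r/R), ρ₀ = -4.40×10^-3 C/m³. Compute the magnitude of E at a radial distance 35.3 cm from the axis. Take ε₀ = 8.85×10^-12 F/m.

|E| = 1.54e7 N/C

Choose a coaxial cylinder of radius r = 35.3 cm (arbitrary length L) as the Gaussian surface (r > R, full charge per length enclosed).
λ_enc = 2π ∫₀^R ρ₀(r'/R)^1 r' dr' = 2πρ₀R²/3 = -3.019×10^-4 C/m.
Gauss's law: E·2πrL = λ_enc L/ε₀.
E = |λ_enc|/(2πε₀r) = (3.019×10^-4)/(2π·8.85×10^-12·0.353) = 1.54×10^7 N/C.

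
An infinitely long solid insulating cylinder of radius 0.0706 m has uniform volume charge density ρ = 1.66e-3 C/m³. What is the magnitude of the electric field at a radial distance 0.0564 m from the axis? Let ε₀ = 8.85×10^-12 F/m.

Take a coaxial cylindrical Gaussian surface of radius r = 0.0564 m and length L (r < R).
Charge inside radius r per length L is ρ·πr²·L, so λ_enc = ρπr² = 1.659e-5 C/m.
Gauss's law: E·2πrL = λ_enc L/ε₀.
E = |λ_enc|/(2πε₀r) = (1.659×10^-5)/(2π·8.85×10^-12·0.0564) = 5.29×10^6 N/C.

E = 5.29e6 N/C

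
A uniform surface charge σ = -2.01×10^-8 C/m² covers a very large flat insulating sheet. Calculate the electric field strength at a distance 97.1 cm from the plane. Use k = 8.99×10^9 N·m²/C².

E = 1.14e3 N/C

Choose a cylindrical pillbox piercing the sheet, end faces (area A) parallel to it.
Flux Φ = 2EA and Q_enc = σA, so 2EA = σA/ε₀ ⇒ E = |σ|/(2ε₀), independent of distance.
E = 2πk|σ| = 2π(8.99×10^9)(2.01×10^-8) = 1.14×10^3 N/C.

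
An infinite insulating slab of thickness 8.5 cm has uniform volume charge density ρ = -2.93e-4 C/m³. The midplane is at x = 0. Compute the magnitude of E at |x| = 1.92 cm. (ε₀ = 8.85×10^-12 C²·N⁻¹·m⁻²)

By symmetry E is perpendicular to the slab. A Gaussian pillbox from −1.92 cm to +1.92 cm (face area A) lies entirely within the slab.
Q_enc = ρ·(2x)·A and flux = 2EA, so 2EA = 2ρxA/ε₀ ⇒ E = |ρ|x/ε₀.
E = (2.93×10^-4)(0.0192)/(8.85×10^-12) = 6.36×10^5 N/C.

6.36×10^5 V/m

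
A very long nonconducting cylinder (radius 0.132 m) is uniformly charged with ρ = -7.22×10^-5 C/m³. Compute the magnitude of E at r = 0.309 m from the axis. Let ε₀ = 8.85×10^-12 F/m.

|E| ≈ 2.30e5 N/C

By cylindrical symmetry E is radial; use a coaxial Gaussian cylinder of radius 0.309 m and length L (r > 0.132 m, full cross-section enclosed).
λ_enc = ρ·πR² = (-7.22e-5)π(0.132)² = -3.952×10^-6 C/m.
Applying ∮E·dA = Q_enc/ε₀ with the end caps contributing no flux:
E = |λ_enc|/(2πε₀r) = (3.952×10^-6)/(2π·8.85×10^-12·0.309) = 2.30e5 N/C.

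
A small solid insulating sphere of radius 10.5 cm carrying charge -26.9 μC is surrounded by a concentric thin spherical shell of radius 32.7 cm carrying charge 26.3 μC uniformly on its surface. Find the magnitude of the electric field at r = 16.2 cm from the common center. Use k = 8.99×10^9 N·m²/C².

|E| ≈ 9.21e6 N/C

Take a concentric spherical Gaussian surface of radius r = 16.2 cm (between the bodies, 10.5 cm < r < 32.7 cm).
The shell at 32.7 cm lies outside the Gaussian surface, so Q_enc = -26.9 μC = -2.69×10^-5 C.
Gauss's law: E·4πr² = Q_enc/ε₀.
E = k|Q_enc|/r² = (8.99×10^9)(2.69×10^-5)/(0.162)² = 9.21e6 N/C.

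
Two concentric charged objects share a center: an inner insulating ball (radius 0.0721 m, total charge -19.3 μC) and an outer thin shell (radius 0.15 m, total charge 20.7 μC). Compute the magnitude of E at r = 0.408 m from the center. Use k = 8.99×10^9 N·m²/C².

E = 7.56×10^4 N/C

Take a concentric spherical Gaussian surface of radius r = 0.408 m (r > 0.15 m, enclosing both).
Q_enc = (-19.3 μC) + (20.7 μC) = 1.40×10^-6 C.
Since E is radial and uniform over the Gaussian sphere, Φ = E·4πr² = Q_enc/ε₀.
E = k|Q_enc|/r² = (8.99×10^9)(1.40×10^-6)/(0.408)² = 7.56e4 N/C.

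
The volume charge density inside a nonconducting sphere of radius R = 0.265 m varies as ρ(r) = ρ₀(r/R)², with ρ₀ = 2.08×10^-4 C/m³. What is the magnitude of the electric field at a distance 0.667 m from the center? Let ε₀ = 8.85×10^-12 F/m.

E = 1.97e5 N/C

By spherical symmetry E is radial; choose a Gaussian sphere of radius r = 0.667 m (r > R, all charge enclosed).
Q_enc = 4π ∫₀^R ρ₀(r'/R)^2 r'² dr' = 4πρ₀R³/5 = 9.728×10^-6 C.
Since E is radial and uniform over the Gaussian sphere, Φ = E·4πr² = Q_enc/ε₀.
E = |Q_enc|/(4πε₀r²) = (9.728e-6)/(4π·8.85×10^-12·(0.667)²) = 1.97×10^5 N/C.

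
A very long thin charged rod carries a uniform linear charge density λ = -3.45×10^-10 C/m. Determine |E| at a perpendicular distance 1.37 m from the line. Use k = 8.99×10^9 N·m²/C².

|E| = 4.53 N/C

By cylindrical symmetry E is radial; use a coaxial Gaussian cylinder of radius 1.37 m and length L.
Q_enc = λL, so λ_enc = -3.45×10^-10 C/m.
Since E is radial and uniform over the curved surface, Φ = E·2πrL = Q_enc/ε₀ = λ_enc L/ε₀.
E = 2k|λ_enc|/r = 2(8.99×10^9)(3.45×10^-10)/(1.37) = 4.53 N/C.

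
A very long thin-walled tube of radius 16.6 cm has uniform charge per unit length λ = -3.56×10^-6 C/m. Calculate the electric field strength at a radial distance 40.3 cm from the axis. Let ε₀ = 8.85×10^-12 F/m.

E = 1.59×10^5 N/C

By cylindrical symmetry E is radial; use a coaxial Gaussian cylinder of radius 40.3 cm and length L (r > 16.6 cm).
The full line charge is enclosed: λ_enc = -3.56e-6 C/m.
Since E is radial and uniform over the curved surface, Φ = E·2πrL = Q_enc/ε₀ = λ_enc L/ε₀.
E = |λ_enc|/(2πε₀r) = (3.56×10^-6)/(2π·8.85×10^-12·0.403) = 1.59e5 N/C.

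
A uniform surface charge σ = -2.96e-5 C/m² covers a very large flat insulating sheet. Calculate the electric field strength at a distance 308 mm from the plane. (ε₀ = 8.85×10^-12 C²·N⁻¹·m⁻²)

E ≈ 1.67×10^6 N/C

Choose a cylindrical pillbox piercing the sheet, end faces (area A) parallel to it.
Only the two end caps contribute flux: Φ = 2EA. With Q_enc = σA, Gauss's law gives E = |σ|/(2ε₀).
E = |σ|/(2ε₀) = (2.96e-5)/(2·8.85×10^-12) = 1.67e6 N/C.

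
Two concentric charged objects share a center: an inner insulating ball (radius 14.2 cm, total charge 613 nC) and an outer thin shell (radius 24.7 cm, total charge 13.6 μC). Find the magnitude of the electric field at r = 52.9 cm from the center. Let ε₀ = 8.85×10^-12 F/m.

Take a concentric spherical Gaussian surface of radius r = 52.9 cm (r > 24.7 cm, enclosing both).
Q_enc = (613 nC) + (13.6 μC) = 1.421e-5 C.
By Gauss's law, ∮E·dA = E·4πr² = Q_enc/ε₀.
E = |Q_enc|/(4πε₀r²) = (1.421×10^-5)/(4π·8.85×10^-12·(0.529)²) = 4.57×10^5 N/C.

|E| ≈ 4.57×10^5 V/m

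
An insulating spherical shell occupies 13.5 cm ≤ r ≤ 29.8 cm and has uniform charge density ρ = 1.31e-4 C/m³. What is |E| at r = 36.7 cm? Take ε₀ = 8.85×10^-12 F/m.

Symmetry ⇒ E = E(r) r̂. Gaussian sphere of radius r = 36.7 cm (r > 29.8 cm, enclosing the whole shell).
Q_enc = ρ·(4π/3)(b³ − a³) = (1.31e-4)·(4π/3)·((0.298)³ − (0.135)³) = 1.317×10^-5 C.
By Gauss's law, ∮E·dA = E·4πr² = Q_enc/ε₀.
E = |Q_enc|/(4πε₀r²) = (1.317×10^-5)/(4π·8.85×10^-12·(0.367)²) = 8.79×10^5 N/C.

E = 8.79e5 V/m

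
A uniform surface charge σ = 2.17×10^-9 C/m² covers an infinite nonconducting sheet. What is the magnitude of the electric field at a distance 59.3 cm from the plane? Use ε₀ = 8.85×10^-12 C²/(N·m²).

|E| ≈ 123 N/C

Choose a cylindrical pillbox piercing the sheet, end faces (area A) parallel to it.
Flux Φ = 2EA and Q_enc = σA, so 2EA = σA/ε₀ ⇒ E = |σ|/(2ε₀), independent of distance.
E = |σ|/(2ε₀) = (2.17×10^-9)/(2·8.85×10^-12) = 123 N/C.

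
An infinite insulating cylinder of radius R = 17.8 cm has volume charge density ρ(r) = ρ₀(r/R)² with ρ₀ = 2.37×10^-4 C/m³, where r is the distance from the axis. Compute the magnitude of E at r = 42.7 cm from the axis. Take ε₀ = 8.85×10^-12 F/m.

Choose a coaxial cylinder of radius r = 42.7 cm (arbitrary length L) as the Gaussian surface (r > R, full charge per length enclosed).
λ_enc = 2π ∫₀^R ρ₀(r'/R)^2 r' dr' = 2πρ₀R²/4 = 1.18e-5 C/m.
Since E is radial and uniform over the curved surface, Φ = E·2πrL = Q_enc/ε₀ = λ_enc L/ε₀.
E = |λ_enc|/(2πε₀r) = (1.18×10^-5)/(2π·8.85×10^-12·0.427) = 4.97×10^5 N/C.

|E| ≈ 4.97e5 N/C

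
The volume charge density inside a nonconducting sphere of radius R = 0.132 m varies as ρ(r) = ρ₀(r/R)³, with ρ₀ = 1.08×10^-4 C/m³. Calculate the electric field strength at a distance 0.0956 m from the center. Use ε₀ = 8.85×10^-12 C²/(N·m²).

E = 7.39×10^4 V/m

Use a concentric Gaussian sphere at r = 0.0956 m (r < R).
Integrate the density: Q_enc = 4π ∫₀^r ρ₀(r'/R)^3 r'² dr' = 4πρ₀ r^6/(6·R³) = 7.508×10^-8 C.
By Gauss's law, ∮E·dA = E·4πr² = Q_enc/ε₀.
E = |Q_enc|/(4πε₀r²) = (7.508e-8)/(4π·8.85×10^-12·(0.0956)²) = 7.39×10^4 N/C.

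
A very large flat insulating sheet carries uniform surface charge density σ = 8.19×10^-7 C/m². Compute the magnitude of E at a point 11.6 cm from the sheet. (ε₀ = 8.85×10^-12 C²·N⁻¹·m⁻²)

4.63e4 N/C

The symmetry is planar: E is normal to the sheet and the same magnitude on both sides. Take a pillbox straddling the sheet with end-cap area A.
Only the two end caps contribute flux: Φ = 2EA. With Q_enc = σA, Gauss's law gives E = |σ|/(2ε₀).
E = |σ|/(2ε₀) = (8.19×10^-7)/(2·8.85×10^-12) = 4.63e4 N/C.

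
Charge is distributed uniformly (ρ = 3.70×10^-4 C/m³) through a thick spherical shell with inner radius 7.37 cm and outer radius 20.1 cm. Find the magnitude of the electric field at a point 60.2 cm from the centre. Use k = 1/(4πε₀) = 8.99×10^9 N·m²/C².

Use a concentric Gaussian sphere at r = 60.2 cm (r > 20.1 cm, enclosing the whole shell).
Q_enc = ρ·(4π/3)(b³ − a³) = (3.70×10^-4)·(4π/3)·((0.201)³ − (0.0737)³) = 1.197×10^-5 C.
By Gauss's law, ∮E·dA = E·4πr² = Q_enc/ε₀.
E = k|Q_enc|/r² = (8.99×10^9)(1.197×10^-5)/(0.602)² = 2.97×10^5 N/C.

|E| ≈ 2.97e5 V/m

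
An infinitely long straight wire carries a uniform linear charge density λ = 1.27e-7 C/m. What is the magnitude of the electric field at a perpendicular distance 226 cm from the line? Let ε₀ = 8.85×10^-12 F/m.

Coaxial Gaussian cylinder, radius r = 226 cm, length L.
Q_enc = λL, so λ_enc = 1.27×10^-7 C/m.
By Gauss's law (flux through the curved wall only), E·2πrL = λ_enc L/ε₀.
E = |λ_enc|/(2πε₀r) = (1.27e-7)/(2π·8.85×10^-12·2.26) = 1.01×10^3 N/C.

1.01×10^3 N/C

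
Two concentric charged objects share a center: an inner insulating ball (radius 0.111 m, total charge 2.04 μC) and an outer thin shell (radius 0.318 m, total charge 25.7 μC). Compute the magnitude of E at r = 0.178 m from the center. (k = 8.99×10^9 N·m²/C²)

Symmetry ⇒ E = E(r) r̂. Gaussian sphere of radius r = 0.178 m (between the bodies, 0.111 m < r < 0.318 m).
The shell at 0.318 m lies outside the Gaussian surface, so Q_enc = 2.04 μC = 2.04×10^-6 C.
Gauss's law: E·4πr² = Q_enc/ε₀.
E = k|Q_enc|/r² = (8.99×10^9)(2.04×10^-6)/(0.178)² = 5.79×10^5 N/C.

|E| ≈ 5.79×10^5 N/C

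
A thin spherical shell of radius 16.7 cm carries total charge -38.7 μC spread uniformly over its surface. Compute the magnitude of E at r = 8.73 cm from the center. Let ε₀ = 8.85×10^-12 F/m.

E = 0 (no enclosed charge)

Take a concentric spherical Gaussian surface of radius r = 8.73 cm (inside the shell, r < 16.7 cm).
All the charge is outside the Gaussian surface: Q_enc = 0, hence E = 0 everywhere inside the shell.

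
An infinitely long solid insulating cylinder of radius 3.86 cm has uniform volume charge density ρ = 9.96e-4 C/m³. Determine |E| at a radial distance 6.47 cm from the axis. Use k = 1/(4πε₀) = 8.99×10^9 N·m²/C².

By cylindrical symmetry E is radial; use a coaxial Gaussian cylinder of radius 6.47 cm and length L (r > 3.86 cm, full cross-section enclosed).
λ_enc = ρ·πR² = (9.96×10^-4)π(0.0386)² = 4.662×10^-6 C/m.
Gauss's law: E·2πrL = λ_enc L/ε₀.
E = 2k|λ_enc|/r = 2(8.99×10^9)(4.662e-6)/(0.0647) = 1.30e6 N/C.

|E| ≈ 1.30×10^6 N/C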